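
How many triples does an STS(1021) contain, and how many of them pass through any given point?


An STS(v) is a 2-(v, 3, 1) BIBD: block size k = 3, λ = 1.
Replication: r(k − 1) = λ(v − 1) ⇒ r·2 = 1021 − 1 = 1020 ⇒ r = 510.
Block count: b = v(v − 1)/6 = 1021·1020/6 = 1041420/6 = 173570.

r = 510, b = 173570.


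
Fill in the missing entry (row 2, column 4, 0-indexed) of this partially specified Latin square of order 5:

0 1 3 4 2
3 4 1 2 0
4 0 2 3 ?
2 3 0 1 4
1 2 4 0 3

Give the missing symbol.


Row 2 contains symbols [0, 2, 3, 4] — missing [1].
Column 4 contains symbols [0, 2, 3, 4] — missing [1].
The missing symbol must appear in both missing sets; intersection = [1].
Therefore the hidden value is 1.

Missing value = 1.


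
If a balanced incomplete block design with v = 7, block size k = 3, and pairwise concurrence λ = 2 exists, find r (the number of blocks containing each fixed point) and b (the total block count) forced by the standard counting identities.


Any 2-(v, k, λ) BIBD satisfies two necessary conditions:
  (i)  Each point sits in r blocks, and counting incidences through any fixed point gives r(k − 1) = λ(v − 1), so r = λ(v − 1)/(k − 1).
  (ii) Total incidences bk = vr, so b = vr/k.
Step 1: r = λ(v − 1)/(k − 1) = 2·(7 − 1)/(3 − 1) = 2·6/2 = 12/2 = 6.
Step 2: b = vr/k = 7·6/3 = 42/3 = 14.
Check integrality: r = 6 ∈ Z ✓, b = 14 ∈ Z ✓.
(These identities are necessary conditions: they determine r and b for any design with these parameters, but do not by themselves prove that one exists.)

r = 6, b = 14.


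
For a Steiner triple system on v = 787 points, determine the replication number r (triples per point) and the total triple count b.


An STS(v) is a 2-(v, 3, 1) BIBD: block size k = 3, λ = 1.
Replication: r(k − 1) = λ(v − 1) ⇒ r·2 = 787 − 1 = 786 ⇒ r = 393.
Block count: b = v(v − 1)/6 = 787·786/6 = 618582/6 = 103097.
(Check via bk = vr: 103097·3 = 309291 = 787·393 = 309291 ✓.)

r = 393, b = 103097.


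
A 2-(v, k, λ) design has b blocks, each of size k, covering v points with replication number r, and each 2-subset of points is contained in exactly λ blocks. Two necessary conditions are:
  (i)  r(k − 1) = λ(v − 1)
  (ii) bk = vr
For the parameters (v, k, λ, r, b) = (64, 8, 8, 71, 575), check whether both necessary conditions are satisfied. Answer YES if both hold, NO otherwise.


Condition (i): r(k − 1) = 71·7 = 497; λ(v − 1) = 8·63 = 504. Match? NO.
Condition (ii): bk = 575·8 = 4600; vr = 64·71 = 4544. Match? NO.
Both conditions hold? NO.

NO


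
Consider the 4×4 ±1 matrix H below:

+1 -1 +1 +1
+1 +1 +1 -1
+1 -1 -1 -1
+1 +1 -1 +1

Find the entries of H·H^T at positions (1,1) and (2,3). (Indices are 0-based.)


Row 1 of H: [1, 1, 1, -1].
Row 2 of H: [1, -1, -1, -1].
Row 3 of H: [1, 1, -1, 1].
(H·H^T)[1][1] = Σ_j H[1][j]·H[1][j] = (1)² + (1)² + (1)² + (-1)² = 1 + 1 + 1 + 1 = 4.
(H·H^T)[2][3] = Σ_j H[2][j]·H[3][j] = (1)·(1) + (-1)·(1) + (-1)·(-1) + (-1)·(1) = 1 + -1 + 1 + -1 = 0.
So rows 2 and 3 are orthogonal; the diagonal entry equals n = 4.

(1,1) entry = 4; (2,3) entry = 0.


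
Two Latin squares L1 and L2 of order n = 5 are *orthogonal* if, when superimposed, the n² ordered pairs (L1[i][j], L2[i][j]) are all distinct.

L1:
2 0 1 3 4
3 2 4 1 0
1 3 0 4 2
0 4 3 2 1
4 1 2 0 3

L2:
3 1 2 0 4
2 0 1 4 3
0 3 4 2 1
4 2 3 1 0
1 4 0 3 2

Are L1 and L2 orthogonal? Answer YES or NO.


Form the n² = 25 superimposed pairs (L1[i][j], L2[i][j]), row by row (rows and columns indexed from 0):
row 0: (2,3) (0,1) (1,2) (3,0) (4,4)
row 1: (3,2) (2,0) (4,1) (1,4) (0,3)
row 2: (1,0) (3,3) (0,4) (4,2) (2,1)
row 3: (0,4) (4,2) (3,3) (2,1) (1,0)
row 4: (4,1) (1,4) (2,0) (0,3) (3,2)
Orthogonality requires all 25 pairs distinct.
But the pair (0,4) repeats: cell (2,2) has L1 = 0, L2 = 4, and cell (3,0) has L1 = 0, L2 = 4.
A repeated pair means some other pair never occurs (only 15 distinct pairs out of 25), so the squares are not orthogonal.
Conclusion: NO.

NO


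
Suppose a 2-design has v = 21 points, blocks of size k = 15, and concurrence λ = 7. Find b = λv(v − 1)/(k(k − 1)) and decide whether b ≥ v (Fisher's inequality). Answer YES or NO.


b = λv(v − 1)/(k(k − 1)) = 7·21·20/(15·14) = 2940/210 = 14.
Compare with v = 21: b < v, so Fisher's inequality fails.

NO


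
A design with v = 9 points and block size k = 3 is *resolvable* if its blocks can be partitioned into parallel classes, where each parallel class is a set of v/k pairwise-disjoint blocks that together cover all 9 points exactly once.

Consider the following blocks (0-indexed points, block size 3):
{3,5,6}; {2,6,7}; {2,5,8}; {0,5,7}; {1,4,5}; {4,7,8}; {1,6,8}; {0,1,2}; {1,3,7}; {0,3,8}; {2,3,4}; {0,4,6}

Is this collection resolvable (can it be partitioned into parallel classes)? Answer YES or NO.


v = 9, block size k = 3, number of blocks = 12.
For resolvability, blocks must partition into parallel classes of size v/k = 3.
Total blocks must therefore be a multiple of 3: 12 = 3·4 + 0 ⇒ divisible ✓.
Greedy packing gives 4 candidate class(es). Each should be a full parallel class (size 3, covers all 9 points).
  Class 1 (3 blocks): {3,5,6}; {4,7,8}; {0,1,2}. Points covered: [0, 1, 2, 3, 4, 5, 6, 7, 8].
  Class 2 (3 blocks): {2,6,7}; {1,4,5}; {0,3,8}. Points covered: [0, 1, 2, 3, 4, 5, 6, 7, 8].
  Class 3 (3 blocks): {2,5,8}; {1,3,7}; {0,4,6}. Points covered: [0, 1, 2, 3, 4, 5, 6, 7, 8].
  Class 4 (3 blocks): {0,5,7}; {1,6,8}; {2,3,4}. Points covered: [0, 1, 2, 3, 4, 5, 6, 7, 8].
All classes full (size 3)? YES. All classes cover every point? YES.
Resolvable? YES.

YES


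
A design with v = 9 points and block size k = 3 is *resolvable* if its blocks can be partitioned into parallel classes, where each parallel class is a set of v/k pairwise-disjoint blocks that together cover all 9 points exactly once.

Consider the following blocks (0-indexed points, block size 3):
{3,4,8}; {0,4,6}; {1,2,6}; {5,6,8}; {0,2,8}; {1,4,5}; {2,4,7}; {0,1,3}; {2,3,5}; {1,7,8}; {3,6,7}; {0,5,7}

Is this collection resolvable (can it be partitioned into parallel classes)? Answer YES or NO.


v = 9, block size k = 3, number of blocks = 12.
For resolvability, blocks must partition into parallel classes of size v/k = 3.
Total blocks must therefore be a multiple of 3: 12 = 3·4 + 0 ⇒ divisible ✓.
Greedy packing gives 4 candidate class(es). Each should be a full parallel class (size 3, covers all 9 points).
  Class 1 (3 blocks): {3,4,8}; {1,2,6}; {0,5,7}. Points covered: [0, 1, 2, 3, 4, 5, 6, 7, 8].
  Class 2 (3 blocks): {0,4,6}; {2,3,5}; {1,7,8}. Points covered: [0, 1, 2, 3, 4, 5, 6, 7, 8].
  Class 3 (3 blocks): {5,6,8}; {2,4,7}; {0,1,3}. Points covered: [0, 1, 2, 3, 4, 5, 6, 7, 8].
  Class 4 (3 blocks): {0,2,8}; {1,4,5}; {3,6,7}. Points covered: [0, 1, 2, 3, 4, 5, 6, 7, 8].
All classes full (size 3)? YES. All classes cover every point? YES.
Resolvable? YES.

YES


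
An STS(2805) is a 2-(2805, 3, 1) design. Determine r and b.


An STS(v) is a 2-(v, 3, 1) BIBD: block size k = 3, λ = 1.
Replication: r(k − 1) = λ(v − 1) ⇒ r·2 = 2805 − 1 = 2804 ⇒ r = 1402.
Block count: b = v(v − 1)/6 = 2805·2804/6 = 7865220/6 = 1310870.

r = 1402, b = 1310870.


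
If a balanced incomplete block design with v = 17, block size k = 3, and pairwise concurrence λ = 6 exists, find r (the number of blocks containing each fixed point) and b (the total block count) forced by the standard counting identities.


Any 2-(v, k, λ) BIBD satisfies two necessary conditions:
  (i)  Each point sits in r blocks, and counting incidences through any fixed point gives r(k − 1) = λ(v − 1), so r = λ(v − 1)/(k − 1).
  (ii) Total incidences bk = vr, so b = vr/k.
Step 1: r = λ(v − 1)/(k − 1) = 6·(17 − 1)/(3 − 1) = 6·16/2 = 96/2 = 48.
Step 2: b = vr/k = 17·48/3 = 816/3 = 272.
Check integrality: r = 48 ∈ Z ✓, b = 272 ∈ Z ✓.
(These identities are necessary conditions: they determine r and b for any design with these parameters, but do not by themselves prove that one exists.)

r = 48, b = 272.


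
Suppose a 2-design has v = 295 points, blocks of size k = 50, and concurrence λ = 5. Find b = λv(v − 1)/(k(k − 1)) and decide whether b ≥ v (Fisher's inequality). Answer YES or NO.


r = λ(v − 1)/(k − 1) = 5·294/49 = 30.
b = vr/k = 295·30/50 = 177.
Fisher's inequality: b ≥ v ⇔ 177 ≥ 295? NO.

NO


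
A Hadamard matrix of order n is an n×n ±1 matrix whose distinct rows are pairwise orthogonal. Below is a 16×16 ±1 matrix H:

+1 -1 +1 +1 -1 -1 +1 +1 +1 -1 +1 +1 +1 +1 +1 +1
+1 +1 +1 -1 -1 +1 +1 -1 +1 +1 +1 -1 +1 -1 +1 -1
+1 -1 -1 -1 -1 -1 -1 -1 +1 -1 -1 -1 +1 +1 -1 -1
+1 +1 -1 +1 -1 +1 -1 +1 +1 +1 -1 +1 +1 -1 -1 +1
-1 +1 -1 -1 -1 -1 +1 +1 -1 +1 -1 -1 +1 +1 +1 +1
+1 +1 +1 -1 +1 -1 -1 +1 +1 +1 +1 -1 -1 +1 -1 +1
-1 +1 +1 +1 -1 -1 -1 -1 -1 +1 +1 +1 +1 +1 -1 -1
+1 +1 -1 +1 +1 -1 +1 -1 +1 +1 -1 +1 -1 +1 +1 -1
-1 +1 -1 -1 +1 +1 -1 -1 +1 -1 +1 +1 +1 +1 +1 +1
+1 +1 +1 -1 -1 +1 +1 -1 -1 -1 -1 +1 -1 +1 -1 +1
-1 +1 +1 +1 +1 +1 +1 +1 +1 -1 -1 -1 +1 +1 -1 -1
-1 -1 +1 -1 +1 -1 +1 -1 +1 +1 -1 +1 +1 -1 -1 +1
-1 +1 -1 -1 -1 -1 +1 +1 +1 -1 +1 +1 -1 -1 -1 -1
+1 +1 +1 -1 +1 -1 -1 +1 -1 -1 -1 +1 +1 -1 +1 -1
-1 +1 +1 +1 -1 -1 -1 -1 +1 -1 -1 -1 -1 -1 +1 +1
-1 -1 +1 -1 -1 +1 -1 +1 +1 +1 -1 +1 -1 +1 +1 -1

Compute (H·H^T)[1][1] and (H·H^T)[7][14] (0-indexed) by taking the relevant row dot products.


Row 1 of H: [1, 1, 1, -1, -1, 1, 1, -1, 1, 1, 1, -1, 1, -1, 1, -1].
Row 7 of H: [1, 1, -1, 1, 1, -1, 1, -1, 1, 1, -1, 1, -1, 1, 1, -1].
Row 14 of H: [-1, 1, 1, 1, -1, -1, -1, -1, 1, -1, -1, -1, -1, -1, 1, 1].
(H·H^T)[1][1] = Σ_j H[1][j]·H[1][j] = (1)² + (1)² + (1)² + (-1)² + (-1)² + (1)² + (1)² + (-1)² + (1)² + (1)² + (1)² + (-1)² + (1)² + (-1)² + (1)² + (-1)² = 1 + 1 + 1 + 1 + 1 + 1 + 1 + 1 + 1 + 1 + 1 + 1 + 1 + 1 + 1 + 1 = 16.
(H·H^T)[7][14] = Σ_j H[7][j]·H[14][j] = (1)·(-1) + (1)·(1) + (-1)·(1) + (1)·(1) + (1)·(-1) + (-1)·(-1) + (1)·(-1) + (-1)·(-1) + (1)·(1) + (1)·(-1) + (-1)·(-1) + (1)·(-1) + (-1)·(-1) + (1)·(-1) + (1)·(1) + (-1)·(1) = -1 + 1 + -1 + 1 + -1 + 1 + -1 + 1 + 1 + -1 + 1 + -1 + 1 + -1 + 1 + -1 = 0.
So rows 7 and 14 are orthogonal; the diagonal entry equals n = 16.

(1,1) entry = 16; (7,14) entry = 0.


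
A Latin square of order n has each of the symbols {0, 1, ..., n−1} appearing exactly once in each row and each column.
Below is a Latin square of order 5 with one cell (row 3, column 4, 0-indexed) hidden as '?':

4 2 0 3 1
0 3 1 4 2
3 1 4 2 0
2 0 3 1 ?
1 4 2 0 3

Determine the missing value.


Row 3 contains symbols [0, 1, 2, 3] — missing [4].
Column 4 contains symbols [0, 1, 2, 3] — missing [4].
The missing symbol must appear in both missing sets; intersection = [4].
Therefore the hidden value is 4.

Missing value = 4.


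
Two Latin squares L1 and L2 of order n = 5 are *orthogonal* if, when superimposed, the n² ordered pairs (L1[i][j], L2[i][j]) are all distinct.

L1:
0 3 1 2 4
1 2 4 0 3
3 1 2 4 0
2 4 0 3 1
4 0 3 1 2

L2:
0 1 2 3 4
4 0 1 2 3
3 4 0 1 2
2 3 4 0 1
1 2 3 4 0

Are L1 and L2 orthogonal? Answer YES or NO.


Form the n² = 25 superimposed pairs (L1[i][j], L2[i][j]), row by row (rows and columns indexed from 0):
row 0: (0,0) (3,1) (1,2) (2,3) (4,4)
row 1: (1,4) (2,0) (4,1) (0,2) (3,3)
row 2: (3,3) (1,4) (2,0) (4,1) (0,2)
row 3: (2,2) (4,3) (0,4) (3,0) (1,1)
row 4: (4,1) (0,2) (3,3) (1,4) (2,0)
Orthogonality requires all 25 pairs distinct.
But the pair (3,3) repeats: cell (1,4) has L1 = 3, L2 = 3, and cell (2,0) has L1 = 3, L2 = 3.
A repeated pair means some other pair never occurs (only 15 distinct pairs out of 25), so the squares are not orthogonal.
Conclusion: NO.

NO


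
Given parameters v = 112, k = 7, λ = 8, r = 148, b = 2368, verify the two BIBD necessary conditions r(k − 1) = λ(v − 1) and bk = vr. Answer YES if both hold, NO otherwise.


Condition (i): r(k − 1) = 148·6 = 888; λ(v − 1) = 8·111 = 888. Match? YES.
Condition (ii): bk = 2368·7 = 16576; vr = 112·148 = 16576. Match? YES.
Both conditions hold? YES.

YES


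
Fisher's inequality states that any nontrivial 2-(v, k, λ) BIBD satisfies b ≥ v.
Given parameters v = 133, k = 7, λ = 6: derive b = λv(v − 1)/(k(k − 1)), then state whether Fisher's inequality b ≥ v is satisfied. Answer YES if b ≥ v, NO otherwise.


b = λv(v − 1)/(k(k − 1)) = 6·133·132/(7·6) = 105336/42 = 2508.
Compare with v = 133: b ≥ v, so Fisher's inequality holds.

YES


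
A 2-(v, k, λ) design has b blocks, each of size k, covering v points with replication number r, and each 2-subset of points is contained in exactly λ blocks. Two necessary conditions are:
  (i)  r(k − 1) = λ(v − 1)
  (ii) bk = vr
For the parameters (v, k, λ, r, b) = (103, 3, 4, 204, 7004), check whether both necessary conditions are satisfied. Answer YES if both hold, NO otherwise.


Condition (i): r(k − 1) = 204·2 = 408; λ(v − 1) = 4·102 = 408. Match? YES.
Condition (ii): bk = 7004·3 = 21012; vr = 103·204 = 21012. Match? YES.
Both conditions hold? YES.

YES


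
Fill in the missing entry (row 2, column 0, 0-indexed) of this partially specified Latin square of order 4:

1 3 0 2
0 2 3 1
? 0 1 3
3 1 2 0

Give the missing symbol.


Row 2 contains symbols [0, 1, 3] — missing [2].
Column 0 contains symbols [0, 1, 3] — missing [2].
The missing symbol must appear in both missing sets; intersection = [2].
Therefore the hidden value is 2.

Missing value = 2.


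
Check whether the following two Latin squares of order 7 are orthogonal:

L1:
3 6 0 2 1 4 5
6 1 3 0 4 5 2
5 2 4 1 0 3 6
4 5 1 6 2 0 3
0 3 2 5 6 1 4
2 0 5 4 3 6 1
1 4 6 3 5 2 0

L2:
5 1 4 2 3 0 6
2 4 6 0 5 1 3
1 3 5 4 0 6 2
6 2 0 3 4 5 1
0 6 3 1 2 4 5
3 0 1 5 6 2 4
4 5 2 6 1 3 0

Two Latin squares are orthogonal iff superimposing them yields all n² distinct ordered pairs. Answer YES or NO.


Form the n² = 49 superimposed pairs (L1[i][j], L2[i][j]), row by row (rows and columns indexed from 0):
row 0: (3,5) (6,1) (0,4) (2,2) (1,3) (4,0) (5,6)
row 1: (6,2) (1,4) (3,6) (0,0) (4,5) (5,1) (2,3)
row 2: (5,1) (2,3) (4,5) (1,4) (0,0) (3,6) (6,2)
row 3: (4,6) (5,2) (1,0) (6,3) (2,4) (0,5) (3,1)
row 4: (0,0) (3,6) (2,3) (5,1) (6,2) (1,4) (4,5)
row 5: (2,3) (0,0) (5,1) (4,5) (3,6) (6,2) (1,4)
row 6: (1,4) (4,5) (6,2) (3,6) (5,1) (2,3) (0,0)
Orthogonality requires all 49 pairs distinct.
But the pair (5,1) repeats: cell (1,5) has L1 = 5, L2 = 1, and cell (2,0) has L1 = 5, L2 = 1.
A repeated pair means some other pair never occurs (only 21 distinct pairs out of 49), so the squares are not orthogonal.
Conclusion: NO.

NO


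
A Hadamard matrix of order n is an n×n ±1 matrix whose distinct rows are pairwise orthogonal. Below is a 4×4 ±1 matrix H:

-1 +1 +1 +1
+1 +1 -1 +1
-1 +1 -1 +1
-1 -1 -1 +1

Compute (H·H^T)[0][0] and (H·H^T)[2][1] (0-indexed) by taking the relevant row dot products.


Row 0 of H: [-1, 1, 1, 1].
Row 1 of H: [1, 1, -1, 1].
Row 2 of H: [-1, 1, -1, 1].
(H·H^T)[0][0] = Σ_j H[0][j]·H[0][j] = (-1)² + (1)² + (1)² + (1)² = 1 + 1 + 1 + 1 = 4.
(H·H^T)[2][1] = Σ_j H[2][j]·H[1][j] = (-1)·(1) + (1)·(1) + (-1)·(-1) + (1)·(1) = -1 + 1 + 1 + 1 = 2.
Rows 2 and 1 are not orthogonal (dot product = 2 ≠ 0), so H is not a Hadamard matrix.

(0,0) entry = 4; (2,1) entry = 2.


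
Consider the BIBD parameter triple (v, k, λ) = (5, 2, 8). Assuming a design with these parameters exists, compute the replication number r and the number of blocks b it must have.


Any 2-(v, k, λ) BIBD satisfies two necessary conditions:
  (i)  Each point sits in r blocks, and counting incidences through any fixed point gives r(k − 1) = λ(v − 1), so r = λ(v − 1)/(k − 1).
  (ii) Total incidences bk = vr, so b = vr/k.
Step 1: r = λ(v − 1)/(k − 1) = 8·(5 − 1)/(2 − 1) = 8·4/1 = 32/1 = 32.
Step 2: b = vr/k = 5·32/2 = 160/2 = 80.
Check integrality: r = 32 ∈ Z ✓, b = 80 ∈ Z ✓.
(These identities are necessary conditions: they determine r and b for any design with these parameters, but do not by themselves prove that one exists.)

r = 32, b = 80.


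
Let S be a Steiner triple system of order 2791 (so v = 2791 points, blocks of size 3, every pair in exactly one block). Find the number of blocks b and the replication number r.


An STS(v) is a 2-(v, 3, 1) BIBD: block size k = 3, λ = 1.
Replication: r(k − 1) = λ(v − 1) ⇒ r·2 = 2791 − 1 = 2790 ⇒ r = 1395.
Block count: bk = vr ⇒ b·3 = 2791·1395 = 3893445 ⇒ b = 1297815.

r = 1395, b = 1297815.


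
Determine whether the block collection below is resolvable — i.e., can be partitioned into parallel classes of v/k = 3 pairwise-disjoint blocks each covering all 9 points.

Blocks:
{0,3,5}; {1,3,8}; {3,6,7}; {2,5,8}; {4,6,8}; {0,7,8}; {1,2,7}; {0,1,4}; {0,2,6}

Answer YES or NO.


v = 9, block size k = 3, number of blocks = 9.
For resolvability, blocks must partition into parallel classes of size v/k = 3.
Total blocks must therefore be a multiple of 3: 9 = 3·3 + 0 ⇒ divisible ✓.
Consider block {1,3,8}. The only other block(s) in the collection disjoint from it are {0,2,6} — just 1 block(s). Any parallel class containing {1,3,8} would need 2 other blocks each disjoint from it, so no parallel class of size 3 can contain {1,3,8}.
Since every block must belong to some parallel class in a resolution, the collection cannot be partitioned into parallel classes.
Resolvable? NO.

NO


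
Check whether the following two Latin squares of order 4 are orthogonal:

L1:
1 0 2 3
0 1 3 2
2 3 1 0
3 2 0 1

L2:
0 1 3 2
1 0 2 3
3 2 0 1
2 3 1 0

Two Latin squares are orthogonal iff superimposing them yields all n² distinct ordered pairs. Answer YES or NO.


Form the n² = 16 superimposed pairs (L1[i][j], L2[i][j]), row by row (rows and columns indexed from 0):
row 0: (1,0) (0,1) (2,3) (3,2)
row 1: (0,1) (1,0) (3,2) (2,3)
row 2: (2,3) (3,2) (1,0) (0,1)
row 3: (3,2) (2,3) (0,1) (1,0)
Orthogonality requires all 16 pairs distinct.
But the pair (0,1) repeats: cell (0,1) has L1 = 0, L2 = 1, and cell (1,0) has L1 = 0, L2 = 1.
A repeated pair means some other pair never occurs (only 4 distinct pairs out of 16), so the squares are not orthogonal.
Conclusion: NO.

NO


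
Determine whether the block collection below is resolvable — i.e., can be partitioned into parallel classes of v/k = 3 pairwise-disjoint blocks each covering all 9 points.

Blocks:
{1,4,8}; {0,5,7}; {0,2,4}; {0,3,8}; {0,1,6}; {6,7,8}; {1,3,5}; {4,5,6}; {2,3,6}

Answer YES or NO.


v = 9, block size k = 3, number of blocks = 9.
For resolvability, blocks must partition into parallel classes of size v/k = 3.
Total blocks must therefore be a multiple of 3: 9 = 3·3 + 0 ⇒ divisible ✓.
Consider block {0,3,8}. The only other block(s) in the collection disjoint from it are {4,5,6} — just 1 block(s). Any parallel class containing {0,3,8} would need 2 other blocks each disjoint from it, so no parallel class of size 3 can contain {0,3,8}.
Since every block must belong to some parallel class in a resolution, the collection cannot be partitioned into parallel classes.
Resolvable? NO.

NO


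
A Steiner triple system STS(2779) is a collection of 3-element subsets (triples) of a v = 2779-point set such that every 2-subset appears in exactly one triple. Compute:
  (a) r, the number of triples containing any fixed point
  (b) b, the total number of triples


An STS(v) is a 2-(v, 3, 1) BIBD: block size k = 3, λ = 1.
Replication: r(k − 1) = λ(v − 1) ⇒ r·2 = 2779 − 1 = 2778 ⇒ r = 1389.
Block count: bk = vr ⇒ b·3 = 2779·1389 = 3860031 ⇒ b = 1286677.
(Check via b = v(v − 1)/6 = 2779·2778/6 = 7720062/6 = 1286677.)

r = 1389, b = 1286677.


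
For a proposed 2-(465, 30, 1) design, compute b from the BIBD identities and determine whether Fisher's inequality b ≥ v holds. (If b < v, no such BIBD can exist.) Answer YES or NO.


b = λv(v − 1)/(k(k − 1)) = 1·465·464/(30·29) = 215760/870 = 248.
Compare with v = 465: b < v, so Fisher's inequality fails.

NO


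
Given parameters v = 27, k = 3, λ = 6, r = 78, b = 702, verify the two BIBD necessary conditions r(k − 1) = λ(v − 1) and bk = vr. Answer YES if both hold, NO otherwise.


Condition (i): r(k − 1) = 78·2 = 156; λ(v − 1) = 6·26 = 156. Match? YES.
Condition (ii): bk = 702·3 = 2106; vr = 27·78 = 2106. Match? YES.
Both conditions hold? YES.

YES


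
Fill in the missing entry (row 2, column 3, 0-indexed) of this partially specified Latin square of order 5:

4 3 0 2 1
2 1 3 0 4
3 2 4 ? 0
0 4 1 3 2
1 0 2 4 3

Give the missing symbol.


Row 2 contains symbols [0, 2, 3, 4] — missing [1].
Column 3 contains symbols [0, 2, 3, 4] — missing [1].
The missing symbol must appear in both missing sets; intersection = [1].
Therefore the hidden value is 1.

Missing value = 1.


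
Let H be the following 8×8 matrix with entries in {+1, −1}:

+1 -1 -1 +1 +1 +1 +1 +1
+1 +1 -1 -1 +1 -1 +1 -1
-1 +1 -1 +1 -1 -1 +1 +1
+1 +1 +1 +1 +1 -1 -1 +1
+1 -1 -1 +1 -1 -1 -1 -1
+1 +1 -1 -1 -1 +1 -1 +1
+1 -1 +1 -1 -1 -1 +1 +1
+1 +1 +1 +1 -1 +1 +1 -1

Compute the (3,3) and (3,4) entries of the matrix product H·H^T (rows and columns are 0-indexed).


Row 3 of H: [1, 1, 1, 1, 1, -1, -1, 1].
Row 4 of H: [1, -1, -1, 1, -1, -1, -1, -1].
(H·H^T)[3][3] = Σ_j H[3][j]·H[3][j] = (1)² + (1)² + (1)² + (1)² + (1)² + (-1)² + (-1)² + (1)² = 1 + 1 + 1 + 1 + 1 + 1 + 1 + 1 = 8.
(H·H^T)[3][4] = Σ_j H[3][j]·H[4][j] = (1)·(1) + (1)·(-1) + (1)·(-1) + (1)·(1) + (1)·(-1) + (-1)·(-1) + (-1)·(-1) + (1)·(-1) = 1 + -1 + -1 + 1 + -1 + 1 + 1 + -1 = 0.
So rows 3 and 4 are orthogonal; the diagonal entry equals n = 8.

(3,3) entry = 8; (3,4) entry = 0.


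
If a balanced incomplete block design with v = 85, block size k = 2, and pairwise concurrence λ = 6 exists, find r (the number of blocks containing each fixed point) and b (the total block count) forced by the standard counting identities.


Any 2-(v, k, λ) BIBD satisfies two necessary conditions:
  (i)  Each point sits in r blocks, and counting incidences through any fixed point gives r(k − 1) = λ(v − 1), so r = λ(v − 1)/(k − 1).
  (ii) Total incidences bk = vr, so b = vr/k.
Step 1: r = λ(v − 1)/(k − 1) = 6·(85 − 1)/(2 − 1) = 6·84/1 = 504/1 = 504.
Step 2: b = vr/k = 85·504/2 = 42840/2 = 21420.
Check integrality: r = 504 ∈ Z ✓, b = 21420 ∈ Z ✓.
(These identities are necessary conditions: they determine r and b for any design with these parameters, but do not by themselves prove that one exists.)

r = 504, b = 21420.


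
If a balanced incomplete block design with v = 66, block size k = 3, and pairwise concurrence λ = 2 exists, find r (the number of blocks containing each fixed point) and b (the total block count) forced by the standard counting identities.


Any 2-(v, k, λ) BIBD satisfies two necessary conditions:
  (i)  Each point sits in r blocks, and counting incidences through any fixed point gives r(k − 1) = λ(v − 1), so r = λ(v − 1)/(k − 1).
  (ii) Total incidences bk = vr, so b = vr/k.
Step 1: r = λ(v − 1)/(k − 1) = 2·(66 − 1)/(3 − 1) = 2·65/2 = 130/2 = 65.
Step 2: b = vr/k = 66·65/3 = 4290/3 = 1430.
Check integrality: r = 65 ∈ Z ✓, b = 1430 ∈ Z ✓.
(These identities are necessary conditions: they determine r and b for any design with these parameters, but do not by themselves prove that one exists.)

r = 65, b = 1430.


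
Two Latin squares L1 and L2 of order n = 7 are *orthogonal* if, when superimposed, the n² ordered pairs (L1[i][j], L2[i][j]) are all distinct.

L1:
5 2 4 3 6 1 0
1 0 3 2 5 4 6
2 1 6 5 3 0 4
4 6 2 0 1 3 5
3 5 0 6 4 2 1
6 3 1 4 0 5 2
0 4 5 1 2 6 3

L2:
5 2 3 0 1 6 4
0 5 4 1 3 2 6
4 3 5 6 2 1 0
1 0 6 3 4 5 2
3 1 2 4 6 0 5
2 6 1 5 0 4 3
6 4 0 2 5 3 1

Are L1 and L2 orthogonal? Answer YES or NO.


Form the n² = 49 superimposed pairs (L1[i][j], L2[i][j]), row by row (rows and columns indexed from 0):
row 0: (5,5) (2,2) (4,3) (3,0) (6,1) (1,6) (0,4)
row 1: (1,0) (0,5) (3,4) (2,1) (5,3) (4,2) (6,6)
row 2: (2,4) (1,3) (6,5) (5,6) (3,2) (0,1) (4,0)
row 3: (4,1) (6,0) (2,6) (0,3) (1,4) (3,5) (5,2)
row 4: (3,3) (5,1) (0,2) (6,4) (4,6) (2,0) (1,5)
row 5: (6,2) (3,6) (1,1) (4,5) (0,0) (5,4) (2,3)
row 6: (0,6) (4,4) (5,0) (1,2) (2,5) (6,3) (3,1)
Orthogonality requires all 49 pairs distinct.
Check by first coordinate: for each symbol s of L1, list the L2 entries in the n cells where L1 = s; they must all differ.
  L1 = 0: L2 entries (in reading order) 4, 5, 1, 3, 2, 0, 6 — all 7 distinct ✓
  L1 = 1: L2 entries (in reading order) 6, 0, 3, 4, 5, 1, 2 — all 7 distinct ✓
  L1 = 2: L2 entries (in reading order) 2, 1, 4, 6, 0, 3, 5 — all 7 distinct ✓
  L1 = 3: L2 entries (in reading order) 0, 4, 2, 5, 3, 6, 1 — all 7 distinct ✓
  L1 = 4: L2 entries (in reading order) 3, 2, 0, 1, 6, 5, 4 — all 7 distinct ✓
  L1 = 5: L2 entries (in reading order) 5, 3, 6, 2, 1, 4, 0 — all 7 distinct ✓
  L1 = 6: L2 entries (in reading order) 1, 6, 5, 0, 4, 2, 3 — all 7 distinct ✓
Every symbol of L1 meets every symbol of L2 exactly once, so all 49 pairs are distinct (49 of 49).
Conclusion: YES.

YES


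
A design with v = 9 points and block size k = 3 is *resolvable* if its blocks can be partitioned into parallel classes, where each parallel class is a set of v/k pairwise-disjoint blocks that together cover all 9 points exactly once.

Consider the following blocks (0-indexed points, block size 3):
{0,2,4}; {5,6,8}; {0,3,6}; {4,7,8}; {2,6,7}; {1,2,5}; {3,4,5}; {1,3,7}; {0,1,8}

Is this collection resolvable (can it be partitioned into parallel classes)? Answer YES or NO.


v = 9, block size k = 3, number of blocks = 9.
For resolvability, blocks must partition into parallel classes of size v/k = 3.
Total blocks must therefore be a multiple of 3: 9 = 3·3 + 0 ⇒ divisible ✓.
Greedy packing gives 3 candidate class(es). Each should be a full parallel class (size 3, covers all 9 points).
  Class 1 (3 blocks): {0,2,4}; {5,6,8}; {1,3,7}. Points covered: [0, 1, 2, 3, 4, 5, 6, 7, 8].
  Class 2 (3 blocks): {0,3,6}; {4,7,8}; {1,2,5}. Points covered: [0, 1, 2, 3, 4, 5, 6, 7, 8].
  Class 3 (3 blocks): {2,6,7}; {3,4,5}; {0,1,8}. Points covered: [0, 1, 2, 3, 4, 5, 6, 7, 8].
All classes full (size 3)? YES. All classes cover every point? YES.
Resolvable? YES.

YES


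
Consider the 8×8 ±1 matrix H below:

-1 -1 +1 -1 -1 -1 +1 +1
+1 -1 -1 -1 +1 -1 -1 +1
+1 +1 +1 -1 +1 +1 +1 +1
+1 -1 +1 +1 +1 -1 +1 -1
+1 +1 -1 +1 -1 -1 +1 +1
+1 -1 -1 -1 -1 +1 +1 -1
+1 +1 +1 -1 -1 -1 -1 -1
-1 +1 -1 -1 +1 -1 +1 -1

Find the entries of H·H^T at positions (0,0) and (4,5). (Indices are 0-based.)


Row 0 of H: [-1, -1, 1, -1, -1, -1, 1, 1].
Row 4 of H: [1, 1, -1, 1, -1, -1, 1, 1].
Row 5 of H: [1, -1, -1, -1, -1, 1, 1, -1].
(H·H^T)[0][0] = Σ_j H[0][j]·H[0][j] = (-1)² + (-1)² + (1)² + (-1)² + (-1)² + (-1)² + (1)² + (1)² = 1 + 1 + 1 + 1 + 1 + 1 + 1 + 1 = 8.
(H·H^T)[4][5] = Σ_j H[4][j]·H[5][j] = (1)·(1) + (1)·(-1) + (-1)·(-1) + (1)·(-1) + (-1)·(-1) + (-1)·(1) + (1)·(1) + (1)·(-1) = 1 + -1 + 1 + -1 + 1 + -1 + 1 + -1 = 0.
So rows 4 and 5 are orthogonal; the diagonal entry equals n = 8.

(0,0) entry = 8; (4,5) entry = 0.


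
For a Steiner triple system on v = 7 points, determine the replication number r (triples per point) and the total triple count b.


An STS(v) is a 2-(v, 3, 1) BIBD: block size k = 3, λ = 1.
Replication: r(k − 1) = λ(v − 1) ⇒ r·2 = 7 − 1 = 6 ⇒ r = 3.
Block count: bk = vr ⇒ b·3 = 7·3 = 21 ⇒ b = 7.

r = 3, b = 7.


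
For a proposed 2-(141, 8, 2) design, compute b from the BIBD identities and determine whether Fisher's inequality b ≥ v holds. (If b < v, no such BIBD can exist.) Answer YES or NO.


b = λv(v − 1)/(k(k − 1)) = 2·141·140/(8·7) = 39480/56 = 705.
Compare with v = 141: b ≥ v, so Fisher's inequality holds.

YES


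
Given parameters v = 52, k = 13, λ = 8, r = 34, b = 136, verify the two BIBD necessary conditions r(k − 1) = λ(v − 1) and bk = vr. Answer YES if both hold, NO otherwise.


Condition (i): r(k − 1) = 34·12 = 408; λ(v − 1) = 8·51 = 408. Match? YES.
Condition (ii): bk = 136·13 = 1768; vr = 52·34 = 1768. Match? YES.
Both conditions hold? YES.

YES


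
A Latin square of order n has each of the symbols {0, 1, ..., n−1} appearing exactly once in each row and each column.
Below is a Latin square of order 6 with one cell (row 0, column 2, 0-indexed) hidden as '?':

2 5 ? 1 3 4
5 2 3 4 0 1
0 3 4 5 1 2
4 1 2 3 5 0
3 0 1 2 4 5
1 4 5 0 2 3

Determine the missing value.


Row 0 contains symbols [1, 2, 3, 4, 5] — missing [0].
Column 2 contains symbols [1, 2, 3, 4, 5] — missing [0].
The missing symbol must appear in both missing sets; intersection = [0].
Therefore the hidden value is 0.

Missing value = 0.


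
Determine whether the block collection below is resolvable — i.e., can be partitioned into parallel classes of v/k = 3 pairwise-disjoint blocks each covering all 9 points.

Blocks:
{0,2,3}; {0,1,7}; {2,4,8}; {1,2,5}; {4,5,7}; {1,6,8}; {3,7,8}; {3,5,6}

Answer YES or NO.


v = 9, block size k = 3, number of blocks = 8.
For resolvability, blocks must partition into parallel classes of size v/k = 3.
Total blocks must therefore be a multiple of 3: 8 = 3·2 + 2 ⇒ not divisible ✗.
Resolvable? NO.

NO


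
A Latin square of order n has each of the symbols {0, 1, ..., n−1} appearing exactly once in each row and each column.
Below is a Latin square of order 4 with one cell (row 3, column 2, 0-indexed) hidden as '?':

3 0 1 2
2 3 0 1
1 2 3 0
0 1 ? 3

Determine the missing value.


Row 3 contains symbols [0, 1, 3] — missing [2].
Column 2 contains symbols [0, 1, 3] — missing [2].
The missing symbol must appear in both missing sets; intersection = [2].
Therefore the hidden value is 2.

Missing value = 2.


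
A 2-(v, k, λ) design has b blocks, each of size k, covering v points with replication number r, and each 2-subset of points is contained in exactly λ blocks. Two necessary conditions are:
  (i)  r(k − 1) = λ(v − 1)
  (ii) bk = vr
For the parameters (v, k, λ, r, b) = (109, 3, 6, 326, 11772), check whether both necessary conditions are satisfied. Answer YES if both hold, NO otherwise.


Condition (i): r(k − 1) = 326·2 = 652; λ(v − 1) = 6·108 = 648. Match? NO.
Condition (ii): bk = 11772·3 = 35316; vr = 109·326 = 35534. Match? NO.
Both conditions hold? NO.

NO


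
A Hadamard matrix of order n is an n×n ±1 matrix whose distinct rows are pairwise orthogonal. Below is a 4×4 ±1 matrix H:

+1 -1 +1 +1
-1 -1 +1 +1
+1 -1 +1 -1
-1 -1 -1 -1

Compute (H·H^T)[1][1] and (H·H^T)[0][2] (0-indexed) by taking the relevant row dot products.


Row 0 of H: [1, -1, 1, 1].
Row 1 of H: [-1, -1, 1, 1].
Row 2 of H: [1, -1, 1, -1].
(H·H^T)[1][1] = Σ_j H[1][j]·H[1][j] = (-1)² + (-1)² + (1)² + (1)² = 1 + 1 + 1 + 1 = 4.
(H·H^T)[0][2] = Σ_j H[0][j]·H[2][j] = (1)·(1) + (-1)·(-1) + (1)·(1) + (1)·(-1) = 1 + 1 + 1 + -1 = 2.
Rows 0 and 2 are not orthogonal (dot product = 2 ≠ 0), so H is not a Hadamard matrix.

(1,1) entry = 4; (0,2) entry = 2.


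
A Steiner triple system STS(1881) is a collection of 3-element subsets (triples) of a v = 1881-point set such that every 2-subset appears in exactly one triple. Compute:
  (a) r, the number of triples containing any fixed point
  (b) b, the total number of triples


An STS(v) is a 2-(v, 3, 1) BIBD: block size k = 3, λ = 1.
Replication: r(k − 1) = λ(v − 1) ⇒ r·2 = 1881 − 1 = 1880 ⇒ r = 940.
Block count: b = v(v − 1)/6 = 1881·1880/6 = 3536280/6 = 589380.

r = 940, b = 589380.


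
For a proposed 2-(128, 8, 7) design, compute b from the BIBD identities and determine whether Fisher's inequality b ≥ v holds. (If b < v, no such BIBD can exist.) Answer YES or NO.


r = λ(v − 1)/(k − 1) = 7·127/7 = 127.
b = vr/k = 128·127/8 = 2032.
Fisher's inequality: b ≥ v ⇔ 2032 ≥ 128? YES.

YES


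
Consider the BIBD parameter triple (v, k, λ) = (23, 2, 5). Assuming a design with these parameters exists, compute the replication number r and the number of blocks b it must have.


Any 2-(v, k, λ) BIBD satisfies two necessary conditions:
  (i)  Each point sits in r blocks, and counting incidences through any fixed point gives r(k − 1) = λ(v − 1), so r = λ(v − 1)/(k − 1).
  (ii) Total incidences bk = vr, so b = vr/k.
Step 1: r = λ(v − 1)/(k − 1) = 5·(23 − 1)/(2 − 1) = 5·22/1 = 110/1 = 110.
Step 2: b = vr/k = 23·110/2 = 2530/2 = 1265.
Check integrality: r = 110 ∈ Z ✓, b = 1265 ∈ Z ✓.
(These identities are necessary conditions: they determine r and b for any design with these parameters, but do not by themselves prove that one exists.)

r = 110, b = 1265.


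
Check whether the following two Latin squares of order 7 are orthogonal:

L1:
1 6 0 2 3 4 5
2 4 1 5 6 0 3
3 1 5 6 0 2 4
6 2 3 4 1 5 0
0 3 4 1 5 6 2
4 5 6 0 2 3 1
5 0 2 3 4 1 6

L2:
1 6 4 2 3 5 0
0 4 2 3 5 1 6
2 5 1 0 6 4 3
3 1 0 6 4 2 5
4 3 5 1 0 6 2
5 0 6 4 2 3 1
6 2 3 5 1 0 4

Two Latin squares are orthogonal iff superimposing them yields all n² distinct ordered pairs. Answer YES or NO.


Form the n² = 49 superimposed pairs (L1[i][j], L2[i][j]), row by row (rows and columns indexed from 0):
row 0: (1,1) (6,6) (0,4) (2,2) (3,3) (4,5) (5,0)
row 1: (2,0) (4,4) (1,2) (5,3) (6,5) (0,1) (3,6)
row 2: (3,2) (1,5) (5,1) (6,0) (0,6) (2,4) (4,3)
row 3: (6,3) (2,1) (3,0) (4,6) (1,4) (5,2) (0,5)
row 4: (0,4) (3,3) (4,5) (1,1) (5,0) (6,6) (2,2)
row 5: (4,5) (5,0) (6,6) (0,4) (2,2) (3,3) (1,1)
row 6: (5,6) (0,2) (2,3) (3,5) (4,1) (1,0) (6,4)
Orthogonality requires all 49 pairs distinct.
But the pair (0,4) repeats: cell (0,2) has L1 = 0, L2 = 4, and cell (4,0) has L1 = 0, L2 = 4.
A repeated pair means some other pair never occurs (only 35 distinct pairs out of 49), so the squares are not orthogonal.
Conclusion: NO.

NO


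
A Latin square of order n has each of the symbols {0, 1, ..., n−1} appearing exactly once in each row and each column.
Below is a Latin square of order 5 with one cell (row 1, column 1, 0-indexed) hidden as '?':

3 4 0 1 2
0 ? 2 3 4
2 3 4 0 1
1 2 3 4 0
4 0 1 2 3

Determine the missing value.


Row 1 contains symbols [0, 2, 3, 4] — missing [1].
Column 1 contains symbols [0, 2, 3, 4] — missing [1].
The missing symbol must appear in both missing sets; intersection = [1].
Therefore the hidden value is 1.

Missing value = 1.


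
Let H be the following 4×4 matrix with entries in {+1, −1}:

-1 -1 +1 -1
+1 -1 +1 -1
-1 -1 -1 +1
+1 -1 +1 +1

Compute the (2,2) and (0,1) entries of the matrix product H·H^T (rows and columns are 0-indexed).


Row 0 of H: [-1, -1, 1, -1].
Row 1 of H: [1, -1, 1, -1].
Row 2 of H: [-1, -1, -1, 1].
(H·H^T)[2][2] = Σ_j H[2][j]·H[2][j] = (-1)² + (-1)² + (-1)² + (1)² = 1 + 1 + 1 + 1 = 4.
(H·H^T)[0][1] = Σ_j H[0][j]·H[1][j] = (-1)·(1) + (-1)·(-1) + (1)·(1) + (-1)·(-1) = -1 + 1 + 1 + 1 = 2.
Rows 0 and 1 are not orthogonal (dot product = 2 ≠ 0), so H is not a Hadamard matrix.

(2,2) entry = 4; (0,1) entry = 2.


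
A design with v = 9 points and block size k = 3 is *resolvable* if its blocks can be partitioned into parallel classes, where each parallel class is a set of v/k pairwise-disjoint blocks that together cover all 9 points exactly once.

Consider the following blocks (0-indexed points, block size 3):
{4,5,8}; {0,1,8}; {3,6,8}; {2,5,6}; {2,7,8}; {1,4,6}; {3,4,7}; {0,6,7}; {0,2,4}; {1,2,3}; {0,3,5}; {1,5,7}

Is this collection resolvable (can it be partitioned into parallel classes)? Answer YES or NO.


v = 9, block size k = 3, number of blocks = 12.
For resolvability, blocks must partition into parallel classes of size v/k = 3.
Total blocks must therefore be a multiple of 3: 12 = 3·4 + 0 ⇒ divisible ✓.
Greedy packing gives 4 candidate class(es). Each should be a full parallel class (size 3, covers all 9 points).
  Class 1 (3 blocks): {4,5,8}; {0,6,7}; {1,2,3}. Points covered: [0, 1, 2, 3, 4, 5, 6, 7, 8].
  Class 2 (3 blocks): {0,1,8}; {2,5,6}; {3,4,7}. Points covered: [0, 1, 2, 3, 4, 5, 6, 7, 8].
  Class 3 (3 blocks): {3,6,8}; {0,2,4}; {1,5,7}. Points covered: [0, 1, 2, 3, 4, 5, 6, 7, 8].
  Class 4 (3 blocks): {2,7,8}; {1,4,6}; {0,3,5}. Points covered: [0, 1, 2, 3, 4, 5, 6, 7, 8].
All classes full (size 3)? YES. All classes cover every point? YES.
Resolvable? YES.

YES


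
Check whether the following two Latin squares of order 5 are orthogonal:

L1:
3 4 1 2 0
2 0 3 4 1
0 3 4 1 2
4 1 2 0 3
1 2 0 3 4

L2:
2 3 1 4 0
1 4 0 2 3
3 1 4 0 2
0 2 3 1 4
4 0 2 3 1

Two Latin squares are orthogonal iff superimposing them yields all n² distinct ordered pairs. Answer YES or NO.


Form the n² = 25 superimposed pairs (L1[i][j], L2[i][j]), row by row (rows and columns indexed from 0):
row 0: (3,2) (4,3) (1,1) (2,4) (0,0)
row 1: (2,1) (0,4) (3,0) (4,2) (1,3)
row 2: (0,3) (3,1) (4,4) (1,0) (2,2)
row 3: (4,0) (1,2) (2,3) (0,1) (3,4)
row 4: (1,4) (2,0) (0,2) (3,3) (4,1)
Orthogonality requires all 25 pairs distinct.
Check by first coordinate: for each symbol s of L1, list the L2 entries in the n cells where L1 = s; they must all differ.
  L1 = 0: L2 entries (in reading order) 0, 4, 3, 1, 2 — all 5 distinct ✓
  L1 = 1: L2 entries (in reading order) 1, 3, 0, 2, 4 — all 5 distinct ✓
  L1 = 2: L2 entries (in reading order) 4, 1, 2, 3, 0 — all 5 distinct ✓
  L1 = 3: L2 entries (in reading order) 2, 0, 1, 4, 3 — all 5 distinct ✓
  L1 = 4: L2 entries (in reading order) 3, 2, 4, 0, 1 — all 5 distinct ✓
Every symbol of L1 meets every symbol of L2 exactly once, so all 25 pairs are distinct (25 of 25).
Conclusion: YES.

YES


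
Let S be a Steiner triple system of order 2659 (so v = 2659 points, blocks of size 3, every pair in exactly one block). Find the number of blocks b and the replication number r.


An STS(v) is a 2-(v, 3, 1) BIBD: block size k = 3, λ = 1.
Replication: r(k − 1) = λ(v − 1) ⇒ r·2 = 2659 − 1 = 2658 ⇒ r = 1329.
Block count: bk = vr ⇒ b·3 = 2659·1329 = 3533811 ⇒ b = 1177937.

r = 1329, b = 1177937.


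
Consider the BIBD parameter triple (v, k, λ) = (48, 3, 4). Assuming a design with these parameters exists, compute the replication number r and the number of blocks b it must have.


Any 2-(v, k, λ) BIBD satisfies two necessary conditions:
  (i)  Each point sits in r blocks, and counting incidences through any fixed point gives r(k − 1) = λ(v − 1), so r = λ(v − 1)/(k − 1).
  (ii) Total incidences bk = vr, so b = vr/k.
Step 1: r = λ(v − 1)/(k − 1) = 4·(48 − 1)/(3 − 1) = 4·47/2 = 188/2 = 94.
Step 2: b = vr/k = 48·94/3 = 4512/3 = 1504.
Check integrality: r = 94 ∈ Z ✓, b = 1504 ∈ Z ✓.
(These identities are necessary conditions: they determine r and b for any design with these parameters, but do not by themselves prove that one exists.)

r = 94, b = 1504.


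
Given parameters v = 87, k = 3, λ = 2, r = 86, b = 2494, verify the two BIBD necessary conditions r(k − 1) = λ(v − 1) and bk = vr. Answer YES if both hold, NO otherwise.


Condition (i): r(k − 1) = 86·2 = 172; λ(v − 1) = 2·86 = 172. Match? YES.
Condition (ii): bk = 2494·3 = 7482; vr = 87·86 = 7482. Match? YES.
Both conditions hold? YES.

YES


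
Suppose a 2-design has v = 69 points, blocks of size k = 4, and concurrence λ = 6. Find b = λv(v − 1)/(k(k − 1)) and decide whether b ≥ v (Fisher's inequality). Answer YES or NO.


r = λ(v − 1)/(k − 1) = 6·68/3 = 136.
b = vr/k = 69·136/4 = 2346.
Fisher's inequality: b ≥ v ⇔ 2346 ≥ 69? YES.

YES


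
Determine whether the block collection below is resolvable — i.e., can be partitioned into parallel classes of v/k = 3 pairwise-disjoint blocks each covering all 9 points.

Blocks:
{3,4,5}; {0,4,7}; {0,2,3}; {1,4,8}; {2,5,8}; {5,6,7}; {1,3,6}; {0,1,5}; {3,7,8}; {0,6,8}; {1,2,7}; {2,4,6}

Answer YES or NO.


v = 9, block size k = 3, number of blocks = 12.
For resolvability, blocks must partition into parallel classes of size v/k = 3.
Total blocks must therefore be a multiple of 3: 12 = 3·4 + 0 ⇒ divisible ✓.
Greedy packing gives 4 candidate class(es). Each should be a full parallel class (size 3, covers all 9 points).
  Class 1 (3 blocks): {3,4,5}; {0,6,8}; {1,2,7}. Points covered: [0, 1, 2, 3, 4, 5, 6, 7, 8].
  Class 2 (3 blocks): {0,4,7}; {2,5,8}; {1,3,6}. Points covered: [0, 1, 2, 3, 4, 5, 6, 7, 8].
  Class 3 (3 blocks): {0,2,3}; {1,4,8}; {5,6,7}. Points covered: [0, 1, 2, 3, 4, 5, 6, 7, 8].
  Class 4 (3 blocks): {0,1,5}; {3,7,8}; {2,4,6}. Points covered: [0, 1, 2, 3, 4, 5, 6, 7, 8].
All classes full (size 3)? YES. All classes cover every point? YES.
Resolvable? YES.

YES
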